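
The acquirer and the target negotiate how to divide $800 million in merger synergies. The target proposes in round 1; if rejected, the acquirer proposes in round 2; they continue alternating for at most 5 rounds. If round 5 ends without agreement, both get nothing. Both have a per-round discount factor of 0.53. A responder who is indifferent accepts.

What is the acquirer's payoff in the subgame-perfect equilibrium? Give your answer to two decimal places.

By backward induction:
Round 5 (the target proposes): rejection yields 0 for the acquirer; the target offers 0 and keeps 800.
Round 4 (the acquirer proposes): the target can get 800 next round, worth 0.53 × 800 = 424 now; the acquirer offers that and keeps 376.
Round 3 (the target proposes): the acquirer can get 376 next round, worth 0.53 × 376 = 199.28 now; the target offers that and keeps 600.72.
Round 2 (the acquirer proposes): the target can get 600.72 next round, worth 0.53 × 600.72 = 318.3816 now, so the acquirer offers 318.3816, keeping 481.6184.
Round 1 (the target proposes): the acquirer can get 481.6184 next round, worth 0.53 × 481.6184 = 255.257752 now. The target offers 255.257752 and keeps 800 − 255.257752 = 544.742248.

255.26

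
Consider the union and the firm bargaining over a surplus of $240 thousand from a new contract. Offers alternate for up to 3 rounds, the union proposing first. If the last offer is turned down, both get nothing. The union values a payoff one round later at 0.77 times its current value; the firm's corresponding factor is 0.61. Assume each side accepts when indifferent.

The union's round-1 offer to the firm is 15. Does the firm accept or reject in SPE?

Round 3 (the union proposes): rejection yields 0 for the firm; the union offers 0 and keeps 240.
Round 2 (the firm proposes): the union can get 240 next round, worth 0.77 × 240 = 184.8 now. The firm offers 184.8 and keeps 240 − 184.8 = 55.2.
So by rejecting in round 1, the firm gets 55.2 next round, worth 0.61 × 55.2 = 33.672 now.
Offer 15 < 33.672, so the firm rejects.

Reject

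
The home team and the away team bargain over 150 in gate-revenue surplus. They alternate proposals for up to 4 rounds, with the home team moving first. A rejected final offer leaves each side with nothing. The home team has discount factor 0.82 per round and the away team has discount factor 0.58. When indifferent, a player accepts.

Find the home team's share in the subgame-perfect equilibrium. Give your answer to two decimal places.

Round 4 (the away team proposes): rejection yields 0 for the home team; the away team offers 0 and keeps 150.
Round 3 (the home team proposes): the away team can get 150 next round, worth 0.58 × 150 = 87 now; the home team offers that and keeps 63.
Round 2 (the away team proposes): the home team can get 63 next round, worth 0.82 × 63 = 51.66 now, so the away team offers 51.66, keeping 98.34.
Round 1 (the home team proposes): the away team can get 98.34 next round, worth 0.58 × 98.34 = 57.0372 now. The home team offers 57.0372 and keeps 150 − 57.0372 = 92.9628.

92.96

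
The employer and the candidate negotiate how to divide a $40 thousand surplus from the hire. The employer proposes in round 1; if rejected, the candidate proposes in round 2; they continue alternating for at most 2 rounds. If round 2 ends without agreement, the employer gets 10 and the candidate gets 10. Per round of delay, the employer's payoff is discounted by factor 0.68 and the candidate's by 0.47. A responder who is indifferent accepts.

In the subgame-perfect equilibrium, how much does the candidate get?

Round 2 (the candidate proposes): the employer gets 10 if talks fail, so the candidate offers 10 and keeps 30.
Round 1 (the employer proposes): the candidate can get 30 next round, worth 0.47 × 30 = 14.1 now. The employer offers 14.1 and keeps 40 − 14.1 = 25.9.

14.1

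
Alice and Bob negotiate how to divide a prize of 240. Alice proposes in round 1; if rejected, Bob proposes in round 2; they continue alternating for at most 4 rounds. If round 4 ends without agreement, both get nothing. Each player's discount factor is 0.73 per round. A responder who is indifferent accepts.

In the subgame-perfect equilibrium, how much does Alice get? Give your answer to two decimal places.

99.33

Round 4 (Bob proposes): Alice will accept anything ≥ 0, so Bob offers 0 and keeps 240.
Round 3 (Alice proposes): Bob can get 240 next round, worth 0.73 × 240 = 175.2 now, so Alice offers 175.2, keeping 64.8.
Round 2 (Bob proposes): Alice can get 64.8 next round, worth 0.73 × 64.8 = 47.304 now. Bob offers 47.304 and keeps 240 − 47.304 = 192.696.
Round 1 (Alice proposes): Bob can get 192.696 next round, worth 0.73 × 192.696 = 140.66808 now. Alice offers 140.66808 and keeps 240 − 140.66808 = 99.33192.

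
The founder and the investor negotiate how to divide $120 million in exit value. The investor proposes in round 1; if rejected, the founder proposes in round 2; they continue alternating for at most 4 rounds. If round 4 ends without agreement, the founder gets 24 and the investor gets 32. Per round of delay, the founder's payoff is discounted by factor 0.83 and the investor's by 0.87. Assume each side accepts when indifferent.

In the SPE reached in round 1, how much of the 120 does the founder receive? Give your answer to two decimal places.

65.69

Round 4 (the founder proposes): the investor gets 32 if talks fail, so the founder offers 32 and keeps 88.
Round 3 (the investor proposes): the founder can get 88 next round, worth 0.83 × 88 = 73.04 now. The investor offers 73.04 and keeps 120 − 73.04 = 46.96.
Round 2 (the founder proposes): the investor can get 46.96 next round, worth 0.87 × 46.96 = 40.8552 now; the founder offers that and keeps 79.1448.
Round 1 (the investor proposes): the founder can get 79.1448 next round, worth 0.83 × 79.1448 = 65.690184 now; the investor offers that and keeps 54.309816.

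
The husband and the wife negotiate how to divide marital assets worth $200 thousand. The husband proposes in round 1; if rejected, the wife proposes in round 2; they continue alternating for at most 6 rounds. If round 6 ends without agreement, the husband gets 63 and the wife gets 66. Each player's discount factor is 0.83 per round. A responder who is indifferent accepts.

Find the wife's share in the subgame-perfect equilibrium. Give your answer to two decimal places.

101.63

Work backward from the last round.
Round 6 (the wife proposes): the husband gets 63 if talks fail, so the wife offers 63 and keeps 137.
Round 5 (the husband proposes): the wife can get 137 next round, worth 0.83 × 137 = 113.71 now. The husband offers 113.71 and keeps 200 − 113.71 = 86.29.
Round 4 (the wife proposes): the husband can get 86.29 next round, worth 0.83 × 86.29 = 71.6207 now. The wife offers 71.6207 and keeps 200 − 71.6207 = 128.3793.
Round 3 (the husband proposes): the wife can get 128.3793 next round, worth 0.83 × 128.3793 = 106.554819 now; the husband offers that and keeps 93.445181.
Round 2 (the wife proposes): the husband can get 93.445181 next round, worth 0.83 × 93.445181 = 77.55950023 now, so the wife offers 77.55950023, keeping 122.44049977.
Round 1 (the husband proposes): the wife can get 122.44049977 next round, worth 0.83 × 122.44049977 = 101.6256148091 now; the husband offers that and keeps 98.3743851909.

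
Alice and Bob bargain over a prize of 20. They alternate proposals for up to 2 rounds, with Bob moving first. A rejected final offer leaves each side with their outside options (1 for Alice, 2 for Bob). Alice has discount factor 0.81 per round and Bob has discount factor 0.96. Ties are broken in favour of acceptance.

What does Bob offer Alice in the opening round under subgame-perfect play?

By backward induction:
Round 2 (Alice proposes): Bob gets 2 if talks fail, so Alice offers 2 and keeps 18.
Round 1 (Bob proposes): Alice can get 18 next round, worth 0.81 × 18 = 14.58 now, so Bob offers 14.58, keeping 5.42.

14.58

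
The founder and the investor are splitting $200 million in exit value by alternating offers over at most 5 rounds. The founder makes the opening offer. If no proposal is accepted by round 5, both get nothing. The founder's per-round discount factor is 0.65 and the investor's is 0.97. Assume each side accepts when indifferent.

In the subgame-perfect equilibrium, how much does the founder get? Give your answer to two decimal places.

89.29

Round 5 (the founder proposes): the investor will accept anything ≥ 0, so the founder offers 0 and keeps 200.
Round 4 (the investor proposes): the founder can get 200 next round, worth 0.65 × 200 = 130 now; the investor offers that and keeps 70.
Round 3 (the founder proposes): the investor can get 70 next round, worth 0.97 × 70 = 67.9 now, so the founder offers 67.9, keeping 132.1.
Round 2 (the investor proposes): the founder can get 132.1 next round, worth 0.65 × 132.1 = 85.865 now, so the investor offers 85.865, keeping 114.135.
Round 1 (the founder proposes): the investor can get 114.135 next round, worth 0.97 × 114.135 = 110.71095 now; the founder offers that and keeps 89.28905.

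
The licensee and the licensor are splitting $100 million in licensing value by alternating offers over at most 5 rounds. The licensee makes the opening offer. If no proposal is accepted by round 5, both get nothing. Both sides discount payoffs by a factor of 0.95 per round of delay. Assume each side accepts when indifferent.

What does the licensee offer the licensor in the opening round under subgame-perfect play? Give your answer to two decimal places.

9.04

Round 5 (the licensee proposes): the licensor will accept anything ≥ 0, so the licensee offers 0 and keeps 100.
Round 4 (the licensor proposes): the licensee can get 100 next round, worth 0.95 × 100 = 95 now, so the licensor offers 95, keeping 5.
Round 3 (the licensee proposes): the licensor can get 5 next round, worth 0.95 × 5 = 4.75 now; the licensee offers that and keeps 95.25.
Round 2 (the licensor proposes): the licensee can get 95.25 next round, worth 0.95 × 95.25 = 90.4875 now. The licensor offers 90.4875 and keeps 100 − 90.4875 = 9.5125.
Round 1 (the licensee proposes): the licensor can get 9.5125 next round, worth 0.95 × 9.5125 = 9.036875 now. The licensee offers 9.036875 and keeps 100 − 9.036875 = 90.963125.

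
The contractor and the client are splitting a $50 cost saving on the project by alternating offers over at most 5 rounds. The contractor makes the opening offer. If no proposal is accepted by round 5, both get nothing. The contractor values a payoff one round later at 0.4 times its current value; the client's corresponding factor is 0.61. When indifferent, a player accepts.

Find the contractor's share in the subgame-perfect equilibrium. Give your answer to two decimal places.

Round 5 (the contractor proposes): the client will accept anything ≥ 0, so the contractor offers 0 and keeps 50.
Round 4 (the client proposes): the contractor can get 50 next round, worth 0.4 × 50 = 20 now. The client offers 20 and keeps 50 − 20 = 30.
Round 3 (the contractor proposes): the client can get 30 next round, worth 0.61 × 30 = 18.3 now, so the contractor offers 18.3, keeping 31.7.
Round 2 (the client proposes): the contractor can get 31.7 next round, worth 0.4 × 31.7 = 12.68 now. The client offers 12.68 and keeps 50 − 12.68 = 37.32.
Round 1 (the contractor proposes): the client can get 37.32 next round, worth 0.61 × 37.32 = 22.7652 now; the contractor offers that and keeps 27.2348.

27.23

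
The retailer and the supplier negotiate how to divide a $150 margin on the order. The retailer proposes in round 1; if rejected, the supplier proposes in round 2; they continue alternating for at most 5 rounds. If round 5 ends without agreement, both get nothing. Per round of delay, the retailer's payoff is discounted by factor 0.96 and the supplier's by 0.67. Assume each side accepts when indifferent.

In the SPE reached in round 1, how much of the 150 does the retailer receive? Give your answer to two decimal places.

Round 5 (the retailer proposes): rejection yields 0 for the supplier; the retailer offers 0 and keeps 150.
Round 4 (the supplier proposes): the retailer can get 150 next round, worth 0.96 × 150 = 144 now; the supplier offers that and keeps 6.
Round 3 (the retailer proposes): the supplier can get 6 next round, worth 0.67 × 6 = 4.02 now. The retailer offers 4.02 and keeps 150 − 4.02 = 145.98.
Round 2 (the supplier proposes): the retailer can get 145.98 next round, worth 0.96 × 145.98 = 140.1408 now, so the supplier offers 140.1408, keeping 9.8592.
Round 1 (the retailer proposes): the supplier can get 9.8592 next round, worth 0.67 × 9.8592 = 6.605664 now, so the retailer offers 6.605664, keeping 143.394336.

143.39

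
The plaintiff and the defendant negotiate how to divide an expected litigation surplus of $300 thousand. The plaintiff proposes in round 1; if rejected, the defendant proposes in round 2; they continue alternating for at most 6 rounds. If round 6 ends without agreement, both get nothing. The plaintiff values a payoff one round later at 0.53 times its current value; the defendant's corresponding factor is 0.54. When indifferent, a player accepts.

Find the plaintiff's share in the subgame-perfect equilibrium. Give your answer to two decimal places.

188.80

Round 6 (the defendant proposes): the plaintiff will accept anything ≥ 0, so the defendant offers 0 and keeps 300.
Round 5 (the plaintiff proposes): the defendant can get 300 next round, worth 0.54 × 300 = 162 now, so the plaintiff offers 162, keeping 138.
Round 4 (the defendant proposes): the plaintiff can get 138 next round, worth 0.53 × 138 = 73.14 now; the defendant offers that and keeps 226.86.
Round 3 (the plaintiff proposes): the defendant can get 226.86 next round, worth 0.54 × 226.86 = 122.5044 now, so the plaintiff offers 122.5044, keeping 177.4956.
Round 2 (the defendant proposes): the plaintiff can get 177.4956 next round, worth 0.53 × 177.4956 = 94.072668 now. The defendant offers 94.072668 and keeps 300 − 94.072668 = 205.927332.
Round 1 (the plaintiff proposes): the defendant can get 205.927332 next round, worth 0.54 × 205.927332 = 111.20075928 now; the plaintiff offers that and keeps 188.79924072.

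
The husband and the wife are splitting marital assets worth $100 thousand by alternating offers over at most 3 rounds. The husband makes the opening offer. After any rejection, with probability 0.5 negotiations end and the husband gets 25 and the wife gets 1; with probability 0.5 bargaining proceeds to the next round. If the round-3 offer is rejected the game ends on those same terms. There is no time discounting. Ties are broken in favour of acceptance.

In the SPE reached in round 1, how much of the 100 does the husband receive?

80.5

By backward induction:
Round 3 (the husband proposes): the wife gets 1 if talks fail, so the husband offers 1 and keeps 99.
Round 2 (the wife proposes): rejecting gives the husband an expected 0.5 × 99 + 0.5 × 25 = 62, so the wife offers 62, keeping 38.
Round 1 (the husband proposes): rejecting gives the wife an expected 0.5 × 38 + 0.5 × 1 = 19.5, so the husband offers 19.5, keeping 80.5.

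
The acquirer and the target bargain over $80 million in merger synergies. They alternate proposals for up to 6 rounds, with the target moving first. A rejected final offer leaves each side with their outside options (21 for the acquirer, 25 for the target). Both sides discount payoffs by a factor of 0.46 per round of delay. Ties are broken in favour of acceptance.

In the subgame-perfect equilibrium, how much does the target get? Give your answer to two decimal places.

54.79

Round 6 (the acquirer proposes): the target gets 25 if talks fail, so the acquirer offers 25 and keeps 55.
Round 5 (the target proposes): the acquirer can get 55 next round, worth 0.46 × 55 = 25.3 now, so the target offers 25.3, keeping 54.7.
Round 4 (the acquirer proposes): the target can get 54.7 next round, worth 0.46 × 54.7 = 25.162 now, so the acquirer offers 25.162, keeping 54.838.
Round 3 (the target proposes): the acquirer can get 54.838 next round, worth 0.46 × 54.838 = 25.22548 now. The target offers 25.22548 and keeps 80 − 25.22548 = 54.77452.
Round 2 (the acquirer proposes): the target can get 54.77452 next round, worth 0.46 × 54.77452 = 25.1962792 now; the acquirer offers that and keeps 54.8037208.
Round 1 (the target proposes): the acquirer can get 54.8037208 next round, worth 0.46 × 54.8037208 = 25.209711568 now. The target offers 25.209711568 and keeps 80 − 25.209711568 = 54.790288432.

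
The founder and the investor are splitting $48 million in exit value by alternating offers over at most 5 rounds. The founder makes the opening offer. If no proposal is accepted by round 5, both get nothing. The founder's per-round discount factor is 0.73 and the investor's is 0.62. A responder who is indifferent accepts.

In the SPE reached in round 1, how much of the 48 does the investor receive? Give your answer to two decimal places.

Round 5 (the founder proposes): rejection yields 0 for the investor; the founder offers 0 and keeps 48.
Round 4 (the investor proposes): the founder can get 48 next round, worth 0.73 × 48 = 35.04 now, so the investor offers 35.04, keeping 12.96.
Round 3 (the founder proposes): the investor can get 12.96 next round, worth 0.62 × 12.96 = 8.0352 now. The founder offers 8.0352 and keeps 48 − 8.0352 = 39.9648.
Round 2 (the investor proposes): the founder can get 39.9648 next round, worth 0.73 × 39.9648 = 29.174304 now; the investor offers that and keeps 18.825696.
Round 1 (the founder proposes): the investor can get 18.825696 next round, worth 0.62 × 18.825696 = 11.67193152 now, so the founder offers 11.67193152, keeping 36.32806848.

11.67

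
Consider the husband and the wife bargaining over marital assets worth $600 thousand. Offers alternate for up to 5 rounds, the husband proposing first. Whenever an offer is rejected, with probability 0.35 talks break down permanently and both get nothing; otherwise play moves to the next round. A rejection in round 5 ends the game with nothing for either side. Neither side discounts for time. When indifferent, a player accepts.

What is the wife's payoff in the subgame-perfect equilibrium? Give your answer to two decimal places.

194.17

Round 5 (the husband proposes): the wife will accept anything ≥ 0, so the husband offers 0 and keeps 600.
Round 4 (the wife proposes): rejecting gives the husband an expected 0.65 × 600 = 390. The wife offers 390 and keeps 600 − 390 = 210.
Round 3 (the husband proposes): rejecting gives the wife an expected 0.65 × 210 = 136.5, so the husband offers 136.5, keeping 463.5.
Round 2 (the wife proposes): rejecting gives the husband an expected 0.65 × 463.5 = 301.275; the wife offers that and keeps 298.725.
Round 1 (the husband proposes): rejecting gives the wife an expected 0.65 × 298.725 = 194.17125; the husband offers that and keeps 405.82875.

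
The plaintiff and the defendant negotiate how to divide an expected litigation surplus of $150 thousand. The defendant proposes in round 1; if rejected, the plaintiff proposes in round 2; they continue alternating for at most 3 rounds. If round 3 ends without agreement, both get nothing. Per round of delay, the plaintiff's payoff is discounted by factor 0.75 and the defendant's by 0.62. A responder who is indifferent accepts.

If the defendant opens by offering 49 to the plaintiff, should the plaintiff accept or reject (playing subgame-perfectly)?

Round 3 (the defendant proposes): rejection yields 0 for the plaintiff; the defendant offers 0 and keeps 150.
Round 2 (the plaintiff proposes): the defendant can get 150 next round, worth 0.62 × 150 = 93 now. The plaintiff offers 93 and keeps 150 − 93 = 57.
So by rejecting in round 1, the plaintiff gets 57 next round, worth 0.75 × 57 = 42.75 now.
Offer 49 ≥ 42.75, so the plaintiff accepts.

Accept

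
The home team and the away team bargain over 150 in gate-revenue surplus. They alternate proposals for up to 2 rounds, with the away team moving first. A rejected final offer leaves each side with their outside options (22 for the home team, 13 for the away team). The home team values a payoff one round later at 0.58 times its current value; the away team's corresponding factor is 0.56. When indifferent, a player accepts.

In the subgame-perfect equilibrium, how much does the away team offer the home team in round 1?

79.46

Round 2 (the home team proposes): the away team gets 13 if talks fail, so the home team offers 13 and keeps 137.
Round 1 (the away team proposes): the home team can get 137 next round, worth 0.58 × 137 = 79.46 now; the away team offers that and keeps 70.54.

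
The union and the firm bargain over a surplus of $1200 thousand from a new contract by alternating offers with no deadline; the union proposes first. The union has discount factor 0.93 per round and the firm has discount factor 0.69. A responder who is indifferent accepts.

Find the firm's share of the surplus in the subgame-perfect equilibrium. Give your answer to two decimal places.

In a stationary SPE each proposer offers the other exactly their discounted continuation value.
If the union keeps x when proposing and the firm keeps y when proposing, then x = 1200 − 0.69y and y = 1200 − 0.93x.
Solving: x = 1200(1 − 0.69) / (1 − 0.93·0.69) = 372 / 0.3583 ≈ 1038.2361.
The firm gets 1200 − 1038.2361 ≈ 161.7639.

161.76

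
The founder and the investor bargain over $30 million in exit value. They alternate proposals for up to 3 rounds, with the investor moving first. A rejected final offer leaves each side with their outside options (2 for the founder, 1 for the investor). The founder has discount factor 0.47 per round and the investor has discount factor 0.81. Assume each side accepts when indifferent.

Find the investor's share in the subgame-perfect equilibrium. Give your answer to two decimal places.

Solve by backward induction from round 3.
Round 3 (the investor proposes): the founder gets 2 if talks fail, so the investor offers 2 and keeps 28.
Round 2 (the founder proposes): the investor can get 28 next round, worth 0.81 × 28 = 22.68 now, so the founder offers 22.68, keeping 7.32.
Round 1 (the investor proposes): the founder can get 7.32 next round, worth 0.47 × 7.32 = 3.4404 now. The investor offers 3.4404 and keeps 30 − 3.4404 = 26.5596.

26.56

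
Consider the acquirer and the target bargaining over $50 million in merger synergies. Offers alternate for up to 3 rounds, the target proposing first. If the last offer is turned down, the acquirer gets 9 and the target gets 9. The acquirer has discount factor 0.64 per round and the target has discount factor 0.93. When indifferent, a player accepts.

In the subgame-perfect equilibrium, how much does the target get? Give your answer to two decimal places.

42.40

Round 3 (the target proposes): the acquirer gets 9 if talks fail, so the target offers 9 and keeps 41.
Round 2 (the acquirer proposes): the target can get 41 next round, worth 0.93 × 41 = 38.13 now; the acquirer offers that and keeps 11.87.
Round 1 (the target proposes): the acquirer can get 11.87 next round, worth 0.64 × 11.87 = 7.5968 now; the target offers that and keeps 42.4032.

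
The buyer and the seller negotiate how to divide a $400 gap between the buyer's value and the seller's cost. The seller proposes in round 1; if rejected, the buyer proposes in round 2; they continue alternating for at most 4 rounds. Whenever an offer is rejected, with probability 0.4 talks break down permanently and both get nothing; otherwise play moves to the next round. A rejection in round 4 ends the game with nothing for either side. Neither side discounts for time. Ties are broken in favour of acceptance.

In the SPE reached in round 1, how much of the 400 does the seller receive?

By backward induction:
Round 4 (the buyer proposes): rejection yields 0 for the seller; the buyer offers 0 and keeps 400.
Round 3 (the seller proposes): rejecting gives the buyer an expected 0.6 × 400 = 240; the seller offers that and keeps 160.
Round 2 (the buyer proposes): rejecting gives the seller an expected 0.6 × 160 = 96, so the buyer offers 96, keeping 304.
Round 1 (the seller proposes): rejecting gives the buyer an expected 0.6 × 304 = 182.4, so the seller offers 182.4, keeping 217.6.

217.6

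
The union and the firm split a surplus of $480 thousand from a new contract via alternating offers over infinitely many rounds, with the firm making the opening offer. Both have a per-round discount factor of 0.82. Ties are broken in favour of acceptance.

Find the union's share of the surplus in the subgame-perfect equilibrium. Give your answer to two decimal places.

216.26

In a stationary SPE each proposer offers the other exactly their discounted continuation value.
If the firm keeps x when proposing and the union keeps y when proposing, then x = 480 − 0.82y and y = 480 − 0.82x.
Solving: x = 480(1 − 0.82) / (1 − 0.82·0.82) = 86.4 / 0.3276 ≈ 263.7363.
The union gets 480 − 263.7363 ≈ 216.2637.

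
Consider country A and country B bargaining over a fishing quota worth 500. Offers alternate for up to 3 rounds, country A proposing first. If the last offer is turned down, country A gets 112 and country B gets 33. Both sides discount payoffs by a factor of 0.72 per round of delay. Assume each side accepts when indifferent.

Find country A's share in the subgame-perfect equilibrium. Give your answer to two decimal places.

Round 3 (country A proposes): country B gets 33 if talks fail, so country A offers 33 and keeps 467.
Round 2 (country B proposes): country A can get 467 next round, worth 0.72 × 467 = 336.24 now, so country B offers 336.24, keeping 163.76.
Round 1 (country A proposes): country B can get 163.76 next round, worth 0.72 × 163.76 = 117.9072 now; country A offers that and keeps 382.0928.

382.09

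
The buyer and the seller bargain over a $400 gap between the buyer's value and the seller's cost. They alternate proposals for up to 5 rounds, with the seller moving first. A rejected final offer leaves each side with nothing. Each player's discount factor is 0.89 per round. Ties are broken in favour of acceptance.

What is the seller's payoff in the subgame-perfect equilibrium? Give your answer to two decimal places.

329.82

Round 5 (the seller proposes): rejection yields 0 for the buyer; the seller offers 0 and keeps 400.
Round 4 (the buyer proposes): the seller can get 400 next round, worth 0.89 × 400 = 356 now. The buyer offers 356 and keeps 400 − 356 = 44.
Round 3 (the seller proposes): the buyer can get 44 next round, worth 0.89 × 44 = 39.16 now, so the seller offers 39.16, keeping 360.84.
Round 2 (the buyer proposes): the seller can get 360.84 next round, worth 0.89 × 360.84 = 321.1476 now, so the buyer offers 321.1476, keeping 78.8524.
Round 1 (the seller proposes): the buyer can get 78.8524 next round, worth 0.89 × 78.8524 = 70.178636 now. The seller offers 70.178636 and keeps 400 − 70.178636 = 329.821364.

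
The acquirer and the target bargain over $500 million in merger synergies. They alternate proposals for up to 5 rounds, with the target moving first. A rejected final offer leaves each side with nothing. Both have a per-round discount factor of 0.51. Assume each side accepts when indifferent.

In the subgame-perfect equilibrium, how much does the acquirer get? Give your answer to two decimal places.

Round 5 (the target proposes): the acquirer will accept anything ≥ 0, so the target offers 0 and keeps 500.
Round 4 (the acquirer proposes): the target can get 500 next round, worth 0.51 × 500 = 255 now, so the acquirer offers 255, keeping 245.
Round 3 (the target proposes): the acquirer can get 245 next round, worth 0.51 × 245 = 124.95 now. The target offers 124.95 and keeps 500 − 124.95 = 375.05.
Round 2 (the acquirer proposes): the target can get 375.05 next round, worth 0.51 × 375.05 = 191.2755 now, so the acquirer offers 191.2755, keeping 308.7245.
Round 1 (the target proposes): the acquirer can get 308.7245 next round, worth 0.51 × 308.7245 = 157.449495 now, so the target offers 157.449495, keeping 342.550505.

157.45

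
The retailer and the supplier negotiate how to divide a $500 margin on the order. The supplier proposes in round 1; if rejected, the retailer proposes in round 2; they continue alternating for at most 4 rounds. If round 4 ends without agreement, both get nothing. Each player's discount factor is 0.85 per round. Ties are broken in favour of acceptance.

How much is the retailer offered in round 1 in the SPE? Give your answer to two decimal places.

370.81

By backward induction:
Round 4 (the retailer proposes): the supplier will accept anything ≥ 0, so the retailer offers 0 and keeps 500.
Round 3 (the supplier proposes): the retailer can get 500 next round, worth 0.85 × 500 = 425 now. The supplier offers 425 and keeps 500 − 425 = 75.
Round 2 (the retailer proposes): the supplier can get 75 next round, worth 0.85 × 75 = 63.75 now; the retailer offers that and keeps 436.25.
Round 1 (the supplier proposes): the retailer can get 436.25 next round, worth 0.85 × 436.25 = 370.8125 now; the supplier offers that and keeps 129.1875.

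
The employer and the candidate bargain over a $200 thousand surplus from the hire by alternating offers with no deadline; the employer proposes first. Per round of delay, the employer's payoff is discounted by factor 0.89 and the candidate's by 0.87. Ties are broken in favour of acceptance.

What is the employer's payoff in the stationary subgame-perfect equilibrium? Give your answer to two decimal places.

115.20

Let x be the employer's share when the employer proposes and y be the candidate's share when the candidate proposes.
The candidate accepts iff offered ≥ 0.87·y, so x = 200 − 0.87y. Symmetrically y = 200 − 0.89x.
Substituting: x = 200 − 0.87(200 − 0.89x), giving x(1 − 0.89·0.87) = 200(1 − 0.87).
So x = 200 × 0.13 / 0.2257 ≈ 115.1972, and the candidate receives 200 − x ≈ 84.8028.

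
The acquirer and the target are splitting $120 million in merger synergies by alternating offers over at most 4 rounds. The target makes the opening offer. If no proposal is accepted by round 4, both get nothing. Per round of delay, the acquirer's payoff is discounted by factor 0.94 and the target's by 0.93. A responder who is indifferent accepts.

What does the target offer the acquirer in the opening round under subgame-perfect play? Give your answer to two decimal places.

By backward induction:
Round 4 (the acquirer proposes): the target will accept anything ≥ 0, so the acquirer offers 0 and keeps 120.
Round 3 (the target proposes): the acquirer can get 120 next round, worth 0.94 × 120 = 112.8 now. The target offers 112.8 and keeps 120 − 112.8 = 7.2.
Round 2 (the acquirer proposes): the target can get 7.2 next round, worth 0.93 × 7.2 = 6.696 now; the acquirer offers that and keeps 113.304.
Round 1 (the target proposes): the acquirer can get 113.304 next round, worth 0.94 × 113.304 = 106.50576 now, so the target offers 106.50576, keeping 13.49424.

106.51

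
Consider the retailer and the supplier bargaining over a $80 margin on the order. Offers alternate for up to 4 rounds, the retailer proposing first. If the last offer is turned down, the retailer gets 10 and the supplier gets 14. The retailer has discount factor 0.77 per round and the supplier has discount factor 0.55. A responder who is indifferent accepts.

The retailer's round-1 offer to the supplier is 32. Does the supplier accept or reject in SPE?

Accept

Round 4 (the supplier proposes): the retailer gets 10 if talks fail, so the supplier offers 10 and keeps 70.
Round 3 (the retailer proposes): the supplier can get 70 next round, worth 0.55 × 70 = 38.5 now; the retailer offers that and keeps 41.5.
Round 2 (the supplier proposes): the retailer can get 41.5 next round, worth 0.77 × 41.5 = 31.955 now, so the supplier offers 31.955, keeping 48.045.
So by rejecting in round 1, the supplier gets 48.045 next round, worth 0.55 × 48.045 = 26.42475 now.
Offer 32 ≥ 26.42475, so the supplier accepts.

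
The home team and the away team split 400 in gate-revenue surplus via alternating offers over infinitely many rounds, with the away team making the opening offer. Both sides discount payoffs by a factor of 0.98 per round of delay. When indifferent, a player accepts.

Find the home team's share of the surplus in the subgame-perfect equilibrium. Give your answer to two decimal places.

197.98

Let x be the away team's share when the away team proposes and y be the home team's share when the home team proposes.
The home team accepts iff offered ≥ 0.98·y, so x = 400 − 0.98y. Symmetrically y = 400 − 0.98x.
Substituting: x = 400 − 0.98(400 − 0.98x), giving x(1 − 0.98·0.98) = 400(1 − 0.98).
So x = 400 × 0.02 / 0.0396 ≈ 202.0202, and the home team receives 400 − x ≈ 197.9798.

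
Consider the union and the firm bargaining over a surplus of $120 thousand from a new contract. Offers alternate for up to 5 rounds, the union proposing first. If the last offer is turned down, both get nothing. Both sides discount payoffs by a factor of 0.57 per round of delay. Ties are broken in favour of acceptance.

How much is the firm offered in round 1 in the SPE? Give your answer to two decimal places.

38.97

Round 5 (the union proposes): rejection yields 0 for the firm; the union offers 0 and keeps 120.
Round 4 (the firm proposes): the union can get 120 next round, worth 0.57 × 120 = 68.4 now; the firm offers that and keeps 51.6.
Round 3 (the union proposes): the firm can get 51.6 next round, worth 0.57 × 51.6 = 29.412 now, so the union offers 29.412, keeping 90.588.
Round 2 (the firm proposes): the union can get 90.588 next round, worth 0.57 × 90.588 = 51.63516 now, so the firm offers 51.63516, keeping 68.36484.
Round 1 (the union proposes): the firm can get 68.36484 next round, worth 0.57 × 68.36484 = 38.9679588 now; the union offers that and keeps 81.0320412.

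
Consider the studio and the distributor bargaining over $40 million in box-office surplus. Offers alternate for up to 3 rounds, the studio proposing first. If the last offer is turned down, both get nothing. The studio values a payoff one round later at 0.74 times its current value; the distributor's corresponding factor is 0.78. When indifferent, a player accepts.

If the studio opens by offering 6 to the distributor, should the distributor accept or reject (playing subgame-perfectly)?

Work out the distributor's continuation value if the offer is rejected.
Round 3 (the studio proposes): the distributor will accept anything ≥ 0, so the studio offers 0 and keeps 40.
Round 2 (the distributor proposes): the studio can get 40 next round, worth 0.74 × 40 = 29.6 now; the distributor offers that and keeps 10.4.
So by rejecting in round 1, the distributor gets 10.4 next round, worth 0.78 × 10.4 = 8.112 now.
Offer 6 < 8.112, so the distributor rejects.

Reject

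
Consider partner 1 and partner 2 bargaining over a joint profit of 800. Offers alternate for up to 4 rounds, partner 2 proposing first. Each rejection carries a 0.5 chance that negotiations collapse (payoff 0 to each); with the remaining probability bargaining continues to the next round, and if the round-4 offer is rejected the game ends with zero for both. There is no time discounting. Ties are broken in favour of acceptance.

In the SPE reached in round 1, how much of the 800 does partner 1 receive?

300

By backward induction:
Round 4 (partner 1 proposes): rejection yields 0 for partner 2; partner 1 offers 0 and keeps 800.
Round 3 (partner 2 proposes): rejecting gives partner 1 an expected 0.5 × 800 = 400, so partner 2 offers 400, keeping 400.
Round 2 (partner 1 proposes): rejecting gives partner 2 an expected 0.5 × 400 = 200, so partner 1 offers 200, keeping 600.
Round 1 (partner 2 proposes): rejecting gives partner 1 an expected 0.5 × 600 = 300. Partner 2 offers 300 and keeps 800 − 300 = 500.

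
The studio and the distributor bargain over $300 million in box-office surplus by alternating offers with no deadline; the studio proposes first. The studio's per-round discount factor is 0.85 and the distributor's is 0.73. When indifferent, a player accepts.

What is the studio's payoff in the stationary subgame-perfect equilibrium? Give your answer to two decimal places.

213.44

When the studio proposes, the distributor accepts any offer worth at least 0.73 times what the distributor would get by proposing next round; and vice versa.
This gives x = 300 − 0.73y and y = 300 − 0.85x, where x and y are each side's share when it proposes.
Hence (1 − 0.73·0.85)x = 300(1 − 0.73), i.e. 0.3795·x = 81.
x ≈ 213.4387; the distributor's share is 300 − x ≈ 86.5613.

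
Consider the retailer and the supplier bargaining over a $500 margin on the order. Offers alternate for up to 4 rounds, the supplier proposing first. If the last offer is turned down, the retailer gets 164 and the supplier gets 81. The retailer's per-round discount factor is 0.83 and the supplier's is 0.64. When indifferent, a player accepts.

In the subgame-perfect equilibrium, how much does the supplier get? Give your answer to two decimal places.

Round 4 (the retailer proposes): the supplier gets 81 if talks fail, so the retailer offers 81 and keeps 419.
Round 3 (the supplier proposes): the retailer can get 419 next round, worth 0.83 × 419 = 347.77 now; the supplier offers that and keeps 152.23.
Round 2 (the retailer proposes): the supplier can get 152.23 next round, worth 0.64 × 152.23 = 97.4272 now. The retailer offers 97.4272 and keeps 500 − 97.4272 = 402.5728.
Round 1 (the supplier proposes): the retailer can get 402.5728 next round, worth 0.83 × 402.5728 = 334.135424 now, so the supplier offers 334.135424, keeping 165.864576.

165.86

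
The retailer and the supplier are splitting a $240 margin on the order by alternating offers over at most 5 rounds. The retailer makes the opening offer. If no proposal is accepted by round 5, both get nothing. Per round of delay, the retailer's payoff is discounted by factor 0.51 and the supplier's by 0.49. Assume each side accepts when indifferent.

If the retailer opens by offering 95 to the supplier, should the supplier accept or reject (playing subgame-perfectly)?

Round 5 (the retailer proposes): the supplier will accept anything ≥ 0, so the retailer offers 0 and keeps 240.
Round 4 (the supplier proposes): the retailer can get 240 next round, worth 0.51 × 240 = 122.4 now, so the supplier offers 122.4, keeping 117.6.
Round 3 (the retailer proposes): the supplier can get 117.6 next round, worth 0.49 × 117.6 = 57.624 now; the retailer offers that and keeps 182.376.
Round 2 (the supplier proposes): the retailer can get 182.376 next round, worth 0.51 × 182.376 = 93.01176 now, so the supplier offers 93.01176, keeping 146.98824.
So by rejecting in round 1, the supplier gets 146.98824 next round, worth 0.49 × 146.98824 = 72.0242376 now.
Offer 95 ≥ 72.0242376, so the supplier accepts.

Accept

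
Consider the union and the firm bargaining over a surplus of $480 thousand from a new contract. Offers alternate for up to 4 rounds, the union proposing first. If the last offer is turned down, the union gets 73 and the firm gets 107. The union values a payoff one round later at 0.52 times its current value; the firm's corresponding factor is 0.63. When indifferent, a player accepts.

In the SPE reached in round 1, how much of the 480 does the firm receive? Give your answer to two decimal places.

By backward induction:
Round 4 (the firm proposes): the union gets 73 if talks fail, so the firm offers 73 and keeps 407.
Round 3 (the union proposes): the firm can get 407 next round, worth 0.63 × 407 = 256.41 now. The union offers 256.41 and keeps 480 − 256.41 = 223.59.
Round 2 (the firm proposes): the union can get 223.59 next round, worth 0.52 × 223.59 = 116.2668 now. The firm offers 116.2668 and keeps 480 − 116.2668 = 363.7332.
Round 1 (the union proposes): the firm can get 363.7332 next round, worth 0.63 × 363.7332 = 229.151916 now; the union offers that and keeps 250.848084.

229.15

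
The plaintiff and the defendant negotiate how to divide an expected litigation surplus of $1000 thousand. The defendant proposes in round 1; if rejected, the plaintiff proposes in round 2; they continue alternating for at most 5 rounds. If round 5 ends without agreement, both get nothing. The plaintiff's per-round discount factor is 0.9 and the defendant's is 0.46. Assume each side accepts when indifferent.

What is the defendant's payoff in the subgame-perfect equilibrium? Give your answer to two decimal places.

Work backward from the last round.
Round 5 (the defendant proposes): the plaintiff will accept anything ≥ 0, so the defendant offers 0 and keeps 1000.
Round 4 (the plaintiff proposes): the defendant can get 1000 next round, worth 0.46 × 1000 = 460 now. The plaintiff offers 460 and keeps 1000 − 460 = 540.
Round 3 (the defendant proposes): the plaintiff can get 540 next round, worth 0.9 × 540 = 486 now; the defendant offers that and keeps 514.
Round 2 (the plaintiff proposes): the defendant can get 514 next round, worth 0.46 × 514 = 236.44 now; the plaintiff offers that and keeps 763.56.
Round 1 (the defendant proposes): the plaintiff can get 763.56 next round, worth 0.9 × 763.56 = 687.204 now. The defendant offers 687.204 and keeps 1000 − 687.204 = 312.796.

312.80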